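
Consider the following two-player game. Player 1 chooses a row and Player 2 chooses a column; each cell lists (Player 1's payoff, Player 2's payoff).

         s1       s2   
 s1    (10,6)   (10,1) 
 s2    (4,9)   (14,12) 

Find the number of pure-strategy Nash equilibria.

2

Both s1: Player 1 gets 10 (best alternative 4); Player 2 gets 6 (best alternative 1). Neither deviates — NE.
Both s2: Player 1 gets 14 (best alternative 10); Player 2 gets 12 (best alternative 9). Neither deviates — NE.
(s2, s1) is not a NE: Player 1 would switch to s1 (10 > 4).
No other cell survives both best-response checks, so there are 2 pure NE.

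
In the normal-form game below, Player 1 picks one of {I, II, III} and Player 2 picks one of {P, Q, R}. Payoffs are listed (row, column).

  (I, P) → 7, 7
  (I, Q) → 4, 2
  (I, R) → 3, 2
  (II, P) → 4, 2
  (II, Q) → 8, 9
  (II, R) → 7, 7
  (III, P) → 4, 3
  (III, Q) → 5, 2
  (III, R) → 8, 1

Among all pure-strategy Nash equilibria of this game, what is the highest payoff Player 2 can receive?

9

(I, P) is a pure NE (Player 1: 7 ≥ 4; Player 2: 7 ≥ 2). Player 2 gets 7.
(II, Q) is a pure NE (Player 1: 8 ≥ 5; Player 2: 9 ≥ 7). Player 2 gets 9.
Every other cell has a profitable deviation for at least one player. Highest of {7, 9} is 9.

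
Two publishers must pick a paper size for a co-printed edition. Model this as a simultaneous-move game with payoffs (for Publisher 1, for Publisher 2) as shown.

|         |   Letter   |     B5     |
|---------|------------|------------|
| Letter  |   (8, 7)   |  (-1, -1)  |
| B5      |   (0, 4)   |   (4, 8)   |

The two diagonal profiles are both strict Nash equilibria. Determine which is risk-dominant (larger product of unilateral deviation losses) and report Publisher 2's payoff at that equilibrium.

7

At both Letter: Publisher 1 loses 8 − 0 = 8 by deviating; Publisher 2 loses 7 − (-1) = 8. Product = 8·8 = 64.
At both B5: Publisher 1 loses 4 − (-1) = 5 by deviating; Publisher 2 loses 8 − 4 = 4. Product = 5·4 = 20.
64 > 20, so both Letter is risk-dominant. Publisher 2's payoff there is 7.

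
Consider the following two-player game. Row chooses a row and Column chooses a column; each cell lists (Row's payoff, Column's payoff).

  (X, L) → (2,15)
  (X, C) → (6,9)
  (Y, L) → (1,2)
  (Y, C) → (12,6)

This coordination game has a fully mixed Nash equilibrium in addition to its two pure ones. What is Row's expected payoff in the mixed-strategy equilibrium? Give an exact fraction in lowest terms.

Column mixes with probability q on L, chosen so Row is indifferent: 2q + 6(1−q) = 1q + 12(1−q) gives q = 6/7.
Row's expected payoff (from either row, since indifferent) is 2·6/7 + 6·1/7 = 18/7.

18/7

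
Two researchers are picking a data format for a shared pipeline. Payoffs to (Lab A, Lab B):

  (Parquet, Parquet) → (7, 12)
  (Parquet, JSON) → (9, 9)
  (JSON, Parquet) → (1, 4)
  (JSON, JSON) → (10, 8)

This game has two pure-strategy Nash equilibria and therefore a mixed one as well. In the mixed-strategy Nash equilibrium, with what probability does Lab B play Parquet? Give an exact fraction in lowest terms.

Lab B's mix q on Parquet must make Lab A indifferent between Parquet and JSON.
Lab A's payoff from Parquet: 7q + 9(1−q). From JSON: 1q + 10(1−q).
Set equal: 6q = 1(1−q) → q = 1/7.

1/7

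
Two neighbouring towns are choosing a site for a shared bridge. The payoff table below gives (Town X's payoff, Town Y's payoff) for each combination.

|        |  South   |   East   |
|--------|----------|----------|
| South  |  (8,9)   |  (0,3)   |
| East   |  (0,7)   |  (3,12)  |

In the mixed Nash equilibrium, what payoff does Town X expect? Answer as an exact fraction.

24/11

Town Y mixes with probability q on South, chosen so Town X is indifferent: 8q + 0(1−q) = 0q + 3(1−q) gives q = 3/11.
Town X's expected payoff (from either row, since indifferent) is 8·3/11 + 0·8/11 = 24/11.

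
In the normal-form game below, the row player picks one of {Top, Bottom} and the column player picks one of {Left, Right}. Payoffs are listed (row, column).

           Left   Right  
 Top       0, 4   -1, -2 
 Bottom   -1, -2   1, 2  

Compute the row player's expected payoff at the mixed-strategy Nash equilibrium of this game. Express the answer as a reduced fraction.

-1/3

The column player mixes with probability q on Left, chosen so the row player is indifferent: 0q + (-1)(1−q) = (-1)q + 1(1−q) gives q = 2/3.
The row player's expected payoff (from either row, since indifferent) is 0·2/3 + (-1)·1/3 = -1/3.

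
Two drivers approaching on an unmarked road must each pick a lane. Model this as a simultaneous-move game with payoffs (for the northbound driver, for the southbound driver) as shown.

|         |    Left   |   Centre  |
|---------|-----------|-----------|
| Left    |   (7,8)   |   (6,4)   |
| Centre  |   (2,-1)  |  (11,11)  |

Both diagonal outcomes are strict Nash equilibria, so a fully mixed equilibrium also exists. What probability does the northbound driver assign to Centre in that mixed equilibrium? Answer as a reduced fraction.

1/4

The northbound driver's mix p on Left must make the southbound driver indifferent between Left and Centre.
The southbound driver's payoff from Left: 8p + (-1)(1−p). From Centre: 4p + 11(1−p).
Set equal: 4p = 12(1−p) → p = 12/16 = 3/4.
Probability on Centre is 1 − 3/4 = 1/4.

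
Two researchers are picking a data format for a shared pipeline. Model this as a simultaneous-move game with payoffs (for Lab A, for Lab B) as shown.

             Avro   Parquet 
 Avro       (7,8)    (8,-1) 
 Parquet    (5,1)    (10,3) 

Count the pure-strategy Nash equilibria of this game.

2

Both Avro: Lab A gets 7 (best alternative 5); Lab B gets 8 (best alternative -1). Neither deviates — NE.
Both Parquet: Lab A gets 10 (best alternative 8); Lab B gets 3 (best alternative 1). Neither deviates — NE.
(Parquet, Avro) is not a NE: Lab A would switch to Avro (7 > 5).
No other cell survives both best-response checks, so there are 2 pure NE.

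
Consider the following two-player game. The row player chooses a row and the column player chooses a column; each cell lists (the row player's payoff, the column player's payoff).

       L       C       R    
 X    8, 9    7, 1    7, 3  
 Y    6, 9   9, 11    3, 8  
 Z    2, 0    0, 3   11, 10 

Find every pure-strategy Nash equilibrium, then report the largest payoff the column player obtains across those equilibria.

11

(X, L) is a pure NE (the row player: 8 ≥ 6; the column player: 9 ≥ 3). The column player gets 9.
(Y, C) is a pure NE (the row player: 9 ≥ 7; the column player: 11 ≥ 9). The column player gets 11.
(Z, R) is a pure NE (the row player: 11 ≥ 7; the column player: 10 ≥ 3). The column player gets 10.
Every other cell has a profitable deviation for at least one player. Highest of {9, 11, 10} is 11.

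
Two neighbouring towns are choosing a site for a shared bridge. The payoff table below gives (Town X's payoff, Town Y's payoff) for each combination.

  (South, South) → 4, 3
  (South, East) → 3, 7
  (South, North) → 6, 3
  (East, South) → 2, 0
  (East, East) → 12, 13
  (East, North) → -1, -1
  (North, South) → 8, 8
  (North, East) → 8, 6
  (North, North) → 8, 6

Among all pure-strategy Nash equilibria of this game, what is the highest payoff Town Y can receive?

13

Both East is a pure NE (Town X: 12 ≥ 8; Town Y: 13 ≥ 0). Town Y gets 13.
(North, South) is a pure NE (Town X: 8 ≥ 4; Town Y: 8 ≥ 6). Town Y gets 8.
Every other cell has a profitable deviation for at least one player. Highest of {13, 8} is 13.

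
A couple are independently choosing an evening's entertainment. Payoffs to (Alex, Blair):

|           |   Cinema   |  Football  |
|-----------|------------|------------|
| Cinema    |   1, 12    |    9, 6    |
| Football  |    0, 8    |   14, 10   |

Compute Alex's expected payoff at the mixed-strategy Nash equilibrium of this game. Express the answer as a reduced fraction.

Blair mixes with probability q on Cinema, chosen so Alex is indifferent: 1q + 9(1−q) = 0q + 14(1−q) gives q = 5/6.
Alex's expected payoff (from either row, since indifferent) is 1·5/6 + 9·1/6 = 7/3.

7/3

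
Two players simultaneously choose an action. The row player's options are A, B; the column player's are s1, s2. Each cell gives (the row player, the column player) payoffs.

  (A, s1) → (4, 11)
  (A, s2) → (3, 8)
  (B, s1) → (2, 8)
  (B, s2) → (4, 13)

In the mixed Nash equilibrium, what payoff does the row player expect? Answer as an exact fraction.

The column player mixes with probability q on s1, chosen so the row player is indifferent: 4q + 3(1−q) = 2q + 4(1−q) gives q = 1/3.
The row player's expected payoff (from either row, since indifferent) is 4·1/3 + 3·2/3 = 10/3.

10/3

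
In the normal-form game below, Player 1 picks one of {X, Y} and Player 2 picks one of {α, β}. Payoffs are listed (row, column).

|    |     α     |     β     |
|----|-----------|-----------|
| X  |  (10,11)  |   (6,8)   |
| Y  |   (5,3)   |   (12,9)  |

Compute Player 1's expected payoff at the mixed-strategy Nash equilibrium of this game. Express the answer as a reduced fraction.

Player 2 mixes with probability q on α, chosen so Player 1 is indifferent: 10q + 6(1−q) = 5q + 12(1−q) gives q = 6/11.
Player 1's expected payoff (from either row, since indifferent) is 10·6/11 + 6·5/11 = 90/11.

90/11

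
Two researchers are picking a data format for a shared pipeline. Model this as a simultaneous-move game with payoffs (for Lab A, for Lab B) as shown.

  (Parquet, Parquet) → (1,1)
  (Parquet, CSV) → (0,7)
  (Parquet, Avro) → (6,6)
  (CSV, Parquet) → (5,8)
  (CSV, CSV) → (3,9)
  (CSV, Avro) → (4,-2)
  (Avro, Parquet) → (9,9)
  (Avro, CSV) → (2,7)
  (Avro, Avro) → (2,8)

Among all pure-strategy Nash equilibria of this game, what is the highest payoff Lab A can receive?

Both CSV is a pure NE (Lab A: 3 ≥ 2; Lab B: 9 ≥ 8). Lab A gets 3.
(Avro, Parquet) is a pure NE (Lab A: 9 ≥ 5; Lab B: 9 ≥ 8). Lab A gets 9.
Every other cell has a profitable deviation for at least one player. Highest of {3, 9} is 9.

9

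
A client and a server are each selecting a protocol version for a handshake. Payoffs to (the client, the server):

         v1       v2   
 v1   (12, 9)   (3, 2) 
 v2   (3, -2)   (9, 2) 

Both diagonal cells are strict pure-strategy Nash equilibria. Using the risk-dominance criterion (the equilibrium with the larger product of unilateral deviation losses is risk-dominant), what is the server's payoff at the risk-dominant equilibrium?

9

At both v1: the client loses 12 − 3 = 9 by deviating; the server loses 9 − 2 = 7. Product = 9·7 = 63.
At both v2: the client loses 9 − 3 = 6 by deviating; the server loses 2 − (-2) = 4. Product = 6·4 = 24.
63 > 24, so both v1 is risk-dominant. The server's payoff there is 9.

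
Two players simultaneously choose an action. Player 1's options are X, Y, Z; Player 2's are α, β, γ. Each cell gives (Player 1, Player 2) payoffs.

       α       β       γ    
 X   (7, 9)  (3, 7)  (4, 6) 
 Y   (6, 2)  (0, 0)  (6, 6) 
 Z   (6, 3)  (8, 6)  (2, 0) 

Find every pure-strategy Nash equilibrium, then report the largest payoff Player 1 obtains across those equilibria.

8

(X, α) is a pure NE (Player 1: 7 ≥ 6; Player 2: 9 ≥ 7). Player 1 gets 7.
(Y, γ) is a pure NE (Player 1: 6 ≥ 4; Player 2: 6 ≥ 2). Player 1 gets 6.
(Z, β) is a pure NE (Player 1: 8 ≥ 3; Player 2: 6 ≥ 3). Player 1 gets 8.
Every other cell has a profitable deviation for at least one player. Highest of {7, 6, 8} is 8.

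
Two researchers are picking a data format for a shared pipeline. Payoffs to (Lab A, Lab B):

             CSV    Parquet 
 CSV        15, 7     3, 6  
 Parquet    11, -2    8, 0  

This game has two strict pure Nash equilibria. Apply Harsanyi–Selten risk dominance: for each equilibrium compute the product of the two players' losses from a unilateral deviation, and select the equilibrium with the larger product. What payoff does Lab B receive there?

0

At both CSV: Lab A loses 15 − 11 = 4 by deviating; Lab B loses 7 − 6 = 1. Product = 4·1 = 4.
At both Parquet: Lab A loses 8 − 3 = 5 by deviating; Lab B loses 0 − (-2) = 2. Product = 5·2 = 10.
10 > 4, so both Parquet is risk-dominant. Lab B's payoff there is 0.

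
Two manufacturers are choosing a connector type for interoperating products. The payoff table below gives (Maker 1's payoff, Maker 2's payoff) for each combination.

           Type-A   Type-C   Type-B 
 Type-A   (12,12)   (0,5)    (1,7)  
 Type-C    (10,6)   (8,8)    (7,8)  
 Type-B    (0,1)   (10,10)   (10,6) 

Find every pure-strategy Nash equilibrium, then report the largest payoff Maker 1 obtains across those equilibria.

12

Both Type-A is a pure NE (Maker 1: 12 ≥ 10; Maker 2: 12 ≥ 7). Maker 1 gets 12.
(Type-B, Type-C) is a pure NE (Maker 1: 10 ≥ 8; Maker 2: 10 ≥ 6). Maker 1 gets 10.
Every other cell has a profitable deviation for at least one player. Highest of {12, 10} is 12.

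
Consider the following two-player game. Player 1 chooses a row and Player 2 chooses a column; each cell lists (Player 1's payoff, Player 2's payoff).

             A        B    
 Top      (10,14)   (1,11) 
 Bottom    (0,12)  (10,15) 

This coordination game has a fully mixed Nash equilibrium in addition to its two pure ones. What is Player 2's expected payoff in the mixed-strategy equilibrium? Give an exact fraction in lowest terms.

Player 1 mixes with probability p on Top, chosen so Player 2 is indifferent: 14p + 12(1−p) = 11p + 15(1−p) gives p = 1/2.
Player 2's expected payoff is 14·1/2 + 12·1/2 = 13.

13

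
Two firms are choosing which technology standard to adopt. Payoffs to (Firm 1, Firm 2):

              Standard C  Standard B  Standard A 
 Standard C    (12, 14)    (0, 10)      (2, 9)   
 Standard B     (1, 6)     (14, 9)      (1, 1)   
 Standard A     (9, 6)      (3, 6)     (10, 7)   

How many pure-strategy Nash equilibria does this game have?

Both Standard C: Firm 1 gets 12 (best alternative 9); Firm 2 gets 14 (best alternative 10). Neither deviates — NE.
Both Standard B: Firm 1 gets 14 (best alternative 3); Firm 2 gets 9 (best alternative 6). Neither deviates — NE.
Both Standard A: Firm 1 gets 10 (best alternative 2); Firm 2 gets 7 (best alternative 6). Neither deviates — NE.
(Standard B, Standard C) is not a NE: Firm 1 would switch to Standard C (12 > 1).
No other cell survives both best-response checks, so there are 3 pure NE.

3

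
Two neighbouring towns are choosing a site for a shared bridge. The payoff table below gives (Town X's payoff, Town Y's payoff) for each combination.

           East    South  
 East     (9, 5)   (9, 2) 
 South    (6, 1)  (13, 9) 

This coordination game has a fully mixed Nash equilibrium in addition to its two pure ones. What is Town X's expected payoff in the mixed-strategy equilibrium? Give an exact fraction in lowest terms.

Town Y mixes with probability q on East, chosen so Town X is indifferent: 9q + 9(1−q) = 6q + 13(1−q) gives q = 4/7.
Town X's expected payoff (from either row, since indifferent) is 9·4/7 + 9·3/7 = 9.

9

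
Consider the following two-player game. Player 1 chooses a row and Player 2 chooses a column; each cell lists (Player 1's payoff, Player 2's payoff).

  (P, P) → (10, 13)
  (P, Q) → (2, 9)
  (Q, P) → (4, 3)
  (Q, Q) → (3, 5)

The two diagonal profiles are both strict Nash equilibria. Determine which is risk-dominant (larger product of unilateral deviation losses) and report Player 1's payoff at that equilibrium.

At both P: Player 1 loses 10 − 4 = 6 by deviating; Player 2 loses 13 − 9 = 4. Product = 6·4 = 24.
At both Q: Player 1 loses 3 − 2 = 1 by deviating; Player 2 loses 5 − 3 = 2. Product = 1·2 = 2.
24 > 2, so both P is risk-dominant. Player 1's payoff there is 10.

10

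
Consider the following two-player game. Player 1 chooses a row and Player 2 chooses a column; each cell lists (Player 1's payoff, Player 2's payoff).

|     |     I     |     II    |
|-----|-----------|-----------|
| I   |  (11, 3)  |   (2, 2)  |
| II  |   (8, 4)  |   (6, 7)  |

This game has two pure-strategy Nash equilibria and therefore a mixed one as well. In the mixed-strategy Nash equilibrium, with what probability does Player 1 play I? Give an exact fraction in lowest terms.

Player 1's mix p on I must make Player 2 indifferent between I and II.
Player 2's payoff from I: 3p + 4(1−p). From II: 2p + 7(1−p).
Set equal: 1p = 3(1−p) → p = 3/4.

3/4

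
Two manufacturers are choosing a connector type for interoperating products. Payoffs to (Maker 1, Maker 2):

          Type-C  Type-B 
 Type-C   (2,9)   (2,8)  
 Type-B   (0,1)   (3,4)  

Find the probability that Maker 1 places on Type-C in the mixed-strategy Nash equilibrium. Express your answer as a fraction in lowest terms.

Maker 1's mix p on Type-C must make Maker 2 indifferent between Type-C and Type-B.
Maker 2's payoff from Type-C: 9p + 1(1−p). From Type-B: 8p + 4(1−p).
Set equal: 1p = 3(1−p) → p = 3/4.

3/4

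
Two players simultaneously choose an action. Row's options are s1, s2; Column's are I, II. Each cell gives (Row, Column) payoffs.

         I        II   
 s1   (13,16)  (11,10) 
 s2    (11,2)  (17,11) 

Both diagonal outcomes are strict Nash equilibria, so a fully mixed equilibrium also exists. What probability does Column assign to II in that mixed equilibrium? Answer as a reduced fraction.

1/4

Column's mix q on I must make Row indifferent between s1 and s2.
Row's payoff from s1: 13q + 11(1−q). From s2: 11q + 17(1−q).
Set equal: 2q = 6(1−q) → q = 6/8 = 3/4.
Probability on II is 1 − 3/4 = 1/4.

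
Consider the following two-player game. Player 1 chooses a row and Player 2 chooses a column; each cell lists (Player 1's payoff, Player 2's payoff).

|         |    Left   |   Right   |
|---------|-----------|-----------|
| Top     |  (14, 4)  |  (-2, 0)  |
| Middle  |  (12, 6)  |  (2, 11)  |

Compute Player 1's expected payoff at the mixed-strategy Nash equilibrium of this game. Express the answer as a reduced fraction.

Player 2 mixes with probability q on Left, chosen so Player 1 is indifferent: 14q + (-2)(1−q) = 12q + 2(1−q) gives q = 2/3.
Player 1's expected payoff (from either row, since indifferent) is 14·2/3 + (-2)·1/3 = 26/3.

26/3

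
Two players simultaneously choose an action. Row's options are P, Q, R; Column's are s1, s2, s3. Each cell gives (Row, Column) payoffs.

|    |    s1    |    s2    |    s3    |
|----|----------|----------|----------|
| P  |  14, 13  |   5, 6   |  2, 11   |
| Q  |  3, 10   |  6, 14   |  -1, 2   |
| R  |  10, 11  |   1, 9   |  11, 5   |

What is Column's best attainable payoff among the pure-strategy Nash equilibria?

14

(P, s1) is a pure NE (Row: 14 ≥ 10; Column: 13 ≥ 11). Column gets 13.
(Q, s2) is a pure NE (Row: 6 ≥ 5; Column: 14 ≥ 10). Column gets 14.
Every other cell has a profitable deviation for at least one player. Highest of {13, 14} is 14.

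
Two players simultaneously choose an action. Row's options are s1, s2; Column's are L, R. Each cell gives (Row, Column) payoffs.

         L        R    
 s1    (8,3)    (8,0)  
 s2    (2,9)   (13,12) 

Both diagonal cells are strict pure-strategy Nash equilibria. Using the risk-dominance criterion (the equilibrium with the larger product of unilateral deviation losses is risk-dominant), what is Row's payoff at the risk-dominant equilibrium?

At (s1, L): Row loses 8 − 2 = 6 by deviating; Column loses 3 − 0 = 3. Product = 6·3 = 18.
At (s2, R): Row loses 13 − 8 = 5 by deviating; Column loses 12 − 9 = 3. Product = 5·3 = 15.
18 > 15, so (s1, L) is risk-dominant. Row's payoff there is 8.

8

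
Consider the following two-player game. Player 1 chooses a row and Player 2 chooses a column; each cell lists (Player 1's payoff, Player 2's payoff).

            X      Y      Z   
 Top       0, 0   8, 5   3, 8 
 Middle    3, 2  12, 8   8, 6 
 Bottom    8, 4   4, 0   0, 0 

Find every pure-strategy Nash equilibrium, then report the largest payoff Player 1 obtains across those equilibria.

(Middle, Y) is a pure NE (Player 1: 12 ≥ 8; Player 2: 8 ≥ 6). Player 1 gets 12.
(Bottom, X) is a pure NE (Player 1: 8 ≥ 3; Player 2: 4 ≥ 0). Player 1 gets 8.
Every other cell has a profitable deviation for at least one player. Highest of {12, 8} is 12.

12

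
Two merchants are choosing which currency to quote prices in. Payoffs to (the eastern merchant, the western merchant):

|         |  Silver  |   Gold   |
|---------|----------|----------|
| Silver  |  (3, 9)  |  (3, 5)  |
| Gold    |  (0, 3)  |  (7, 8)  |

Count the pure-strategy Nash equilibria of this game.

2

Both Silver: the eastern merchant gets 3 (best alternative 0); the western merchant gets 9 (best alternative 5). Neither deviates — NE.
Both Gold: the eastern merchant gets 7 (best alternative 3); the western merchant gets 8 (best alternative 3). Neither deviates — NE.
(Silver, Gold) is not a NE: the eastern merchant would switch to Gold (7 > 3).
No other cell survives both best-response checks, so there are 2 pure NE.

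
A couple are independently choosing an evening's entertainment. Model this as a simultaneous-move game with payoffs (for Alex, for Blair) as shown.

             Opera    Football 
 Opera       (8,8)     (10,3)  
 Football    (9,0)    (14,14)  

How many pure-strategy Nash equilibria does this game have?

Both Football: Alex gets 14 (best alternative 10); Blair gets 14 (best alternative 0). Neither deviates — NE.
Both Opera is not a NE: Alex would switch to Football (9 > 8).
No other cell survives both best-response checks, so there is 1 pure NE.

1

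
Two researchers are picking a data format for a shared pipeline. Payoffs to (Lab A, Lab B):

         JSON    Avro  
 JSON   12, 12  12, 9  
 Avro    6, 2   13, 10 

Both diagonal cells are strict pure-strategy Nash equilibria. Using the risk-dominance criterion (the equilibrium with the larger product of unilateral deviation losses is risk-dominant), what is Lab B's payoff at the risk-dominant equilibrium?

At both JSON: Lab A loses 12 − 6 = 6 by deviating; Lab B loses 12 − 9 = 3. Product = 6·3 = 18.
At both Avro: Lab A loses 13 − 12 = 1 by deviating; Lab B loses 10 − 2 = 8. Product = 1·8 = 8.
18 > 8, so both JSON is risk-dominant. Lab B's payoff there is 12.

12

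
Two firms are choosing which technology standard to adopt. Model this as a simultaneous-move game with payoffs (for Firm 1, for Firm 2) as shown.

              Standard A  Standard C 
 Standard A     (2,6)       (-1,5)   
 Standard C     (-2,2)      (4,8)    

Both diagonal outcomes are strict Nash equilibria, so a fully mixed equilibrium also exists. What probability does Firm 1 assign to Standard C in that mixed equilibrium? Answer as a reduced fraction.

1/7

Firm 1's mix p on Standard A must make Firm 2 indifferent between Standard A and Standard C.
Firm 2's payoff from Standard A: 6p + 2(1−p). From Standard C: 5p + 8(1−p).
Set equal: 1p = 6(1−p) → p = 6/7.
Probability on Standard C is 1 − 6/7 = 1/7.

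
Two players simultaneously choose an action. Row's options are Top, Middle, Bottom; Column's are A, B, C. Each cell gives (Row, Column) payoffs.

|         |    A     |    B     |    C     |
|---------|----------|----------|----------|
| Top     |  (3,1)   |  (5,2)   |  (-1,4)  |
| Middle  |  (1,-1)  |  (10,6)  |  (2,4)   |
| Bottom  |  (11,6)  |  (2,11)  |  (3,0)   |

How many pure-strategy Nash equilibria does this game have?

(Middle, B): Row gets 10 (best alternative 5); Column gets 6 (best alternative 4). Neither deviates — NE.
(Top, A) is not a NE: Row would switch to Bottom (11 > 3).
No other cell survives both best-response checks, so there is 1 pure NE.

1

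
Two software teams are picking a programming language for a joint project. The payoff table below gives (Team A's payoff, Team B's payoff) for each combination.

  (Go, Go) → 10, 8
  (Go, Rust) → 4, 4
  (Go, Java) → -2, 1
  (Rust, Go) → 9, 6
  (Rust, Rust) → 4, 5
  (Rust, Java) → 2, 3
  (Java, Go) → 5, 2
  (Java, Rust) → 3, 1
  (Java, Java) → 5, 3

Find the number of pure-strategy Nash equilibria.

2

Both Go: Team A gets 10 (best alternative 9); Team B gets 8 (best alternative 4). Neither deviates — NE.
Both Java: Team A gets 5 (best alternative 2); Team B gets 3 (best alternative 2). Neither deviates — NE.
Both Rust is not a NE: Team B would switch to Go (6 > 5).
No other cell survives both best-response checks, so there are 2 pure NE.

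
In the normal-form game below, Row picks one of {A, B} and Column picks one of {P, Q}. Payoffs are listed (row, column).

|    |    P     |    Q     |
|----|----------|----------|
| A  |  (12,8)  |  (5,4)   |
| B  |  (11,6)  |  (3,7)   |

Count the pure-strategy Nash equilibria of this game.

(A, P): Row gets 12 (best alternative 11); Column gets 8 (best alternative 4). Neither deviates — NE.
(B, Q) is not a NE: Row would switch to A (5 > 3).
No other cell survives both best-response checks, so there is 1 pure NE.

1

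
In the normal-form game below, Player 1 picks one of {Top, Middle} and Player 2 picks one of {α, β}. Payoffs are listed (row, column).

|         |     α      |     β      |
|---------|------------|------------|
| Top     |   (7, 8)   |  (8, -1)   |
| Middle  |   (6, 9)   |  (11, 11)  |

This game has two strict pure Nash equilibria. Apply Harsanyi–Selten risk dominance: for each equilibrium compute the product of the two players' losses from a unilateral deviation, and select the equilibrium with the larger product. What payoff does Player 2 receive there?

At (Top, α): Player 1 loses 7 − 6 = 1 by deviating; Player 2 loses 8 − (-1) = 9. Product = 1·9 = 9.
At (Middle, β): Player 1 loses 11 − 8 = 3 by deviating; Player 2 loses 11 − 9 = 2. Product = 3·2 = 6.
9 > 6, so (Top, α) is risk-dominant. Player 2's payoff there is 8.

8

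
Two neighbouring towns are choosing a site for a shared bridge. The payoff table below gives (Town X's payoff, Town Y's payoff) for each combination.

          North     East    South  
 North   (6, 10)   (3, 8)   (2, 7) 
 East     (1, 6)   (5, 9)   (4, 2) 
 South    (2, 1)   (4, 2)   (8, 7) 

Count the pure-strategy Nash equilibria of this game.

3

Both North: Town X gets 6 (best alternative 2); Town Y gets 10 (best alternative 8). Neither deviates — NE.
Both East: Town X gets 5 (best alternative 4); Town Y gets 9 (best alternative 6). Neither deviates — NE.
Both South: Town X gets 8 (best alternative 4); Town Y gets 7 (best alternative 2). Neither deviates — NE.
(North, South) is not a NE: Town X would switch to South (8 > 2).
No other cell survives both best-response checks, so there are 3 pure NE.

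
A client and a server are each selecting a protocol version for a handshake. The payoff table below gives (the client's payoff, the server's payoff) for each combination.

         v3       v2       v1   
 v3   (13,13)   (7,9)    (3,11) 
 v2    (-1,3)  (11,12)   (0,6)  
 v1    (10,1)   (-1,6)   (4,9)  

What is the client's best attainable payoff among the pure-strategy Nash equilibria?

13

Both v3 is a pure NE (the client: 13 ≥ 10; the server: 13 ≥ 11). The client gets 13.
Both v2 is a pure NE (the client: 11 ≥ 7; the server: 12 ≥ 6). The client gets 11.
Both v1 is a pure NE (the client: 4 ≥ 3; the server: 9 ≥ 6). The client gets 4.
Every other cell has a profitable deviation for at least one player. Highest of {13, 11, 4} is 13.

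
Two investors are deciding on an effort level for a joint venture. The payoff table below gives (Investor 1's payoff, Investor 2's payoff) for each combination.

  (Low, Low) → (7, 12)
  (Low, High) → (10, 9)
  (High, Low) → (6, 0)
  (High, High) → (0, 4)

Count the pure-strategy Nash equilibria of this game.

Both Low: Investor 1 gets 7 (best alternative 6); Investor 2 gets 12 (best alternative 9). Neither deviates — NE.
Both High is not a NE: Investor 1 would switch to Low (10 > 0).
No other cell survives both best-response checks, so there is 1 pure NE.

1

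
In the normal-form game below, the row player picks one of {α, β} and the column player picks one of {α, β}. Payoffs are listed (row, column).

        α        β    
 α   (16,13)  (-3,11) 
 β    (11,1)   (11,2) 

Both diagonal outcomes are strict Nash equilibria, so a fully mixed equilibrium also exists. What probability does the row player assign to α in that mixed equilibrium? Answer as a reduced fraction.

The row player's mix p on α must make the column player indifferent between α and β.
The column player's payoff from α: 13p + 1(1−p). From β: 11p + 2(1−p).
Set equal: 2p = 1(1−p) → p = 1/3.

1/3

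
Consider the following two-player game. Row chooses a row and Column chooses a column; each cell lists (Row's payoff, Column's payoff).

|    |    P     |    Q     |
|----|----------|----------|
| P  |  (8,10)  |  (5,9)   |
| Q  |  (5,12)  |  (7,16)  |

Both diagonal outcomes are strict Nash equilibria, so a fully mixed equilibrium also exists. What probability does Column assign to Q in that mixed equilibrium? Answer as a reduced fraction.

3/5

Column's mix q on P must make Row indifferent between P and Q.
Row's payoff from P: 8q + 5(1−q). From Q: 5q + 7(1−q).
Set equal: 3q = 2(1−q) → q = 2/5.
Probability on Q is 1 − 2/5 = 3/5.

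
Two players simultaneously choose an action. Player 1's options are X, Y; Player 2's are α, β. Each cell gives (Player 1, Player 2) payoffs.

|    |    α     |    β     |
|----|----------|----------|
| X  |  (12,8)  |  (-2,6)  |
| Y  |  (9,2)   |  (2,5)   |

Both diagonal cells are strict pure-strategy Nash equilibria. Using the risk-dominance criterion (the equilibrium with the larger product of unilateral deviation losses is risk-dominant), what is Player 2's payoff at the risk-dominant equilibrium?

5

At (X, α): Player 1 loses 12 − 9 = 3 by deviating; Player 2 loses 8 − 6 = 2. Product = 3·2 = 6.
At (Y, β): Player 1 loses 2 − (-2) = 4 by deviating; Player 2 loses 5 − 2 = 3. Product = 4·3 = 12.
12 > 6, so (Y, β) is risk-dominant. Player 2's payoff there is 5.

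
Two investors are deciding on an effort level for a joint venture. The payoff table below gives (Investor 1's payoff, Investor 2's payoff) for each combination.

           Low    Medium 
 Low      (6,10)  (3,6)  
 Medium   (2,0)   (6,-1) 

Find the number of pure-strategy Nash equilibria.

1

Both Low: Investor 1 gets 6 (best alternative 2); Investor 2 gets 10 (best alternative 6). Neither deviates — NE.
Both Medium is not a NE: Investor 2 would switch to Low (0 > -1).
No other cell survives both best-response checks, so there is 1 pure NE.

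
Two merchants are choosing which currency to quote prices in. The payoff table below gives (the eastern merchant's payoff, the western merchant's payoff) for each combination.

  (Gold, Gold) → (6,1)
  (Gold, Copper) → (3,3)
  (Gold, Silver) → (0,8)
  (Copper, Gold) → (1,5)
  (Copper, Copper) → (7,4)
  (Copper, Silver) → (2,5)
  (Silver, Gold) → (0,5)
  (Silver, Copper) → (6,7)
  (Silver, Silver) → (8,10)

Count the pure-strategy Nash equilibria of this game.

Both Silver: the eastern merchant gets 8 (best alternative 2); the western merchant gets 10 (best alternative 7). Neither deviates — NE.
Both Gold is not a NE: the western merchant would switch to Silver (8 > 1).
No other cell survives both best-response checks, so there is 1 pure NE.

1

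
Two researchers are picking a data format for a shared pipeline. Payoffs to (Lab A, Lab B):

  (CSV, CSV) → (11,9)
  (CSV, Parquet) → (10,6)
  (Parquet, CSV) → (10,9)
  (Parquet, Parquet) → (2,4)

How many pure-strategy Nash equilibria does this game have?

1

Both CSV: Lab A gets 11 (best alternative 10); Lab B gets 9 (best alternative 6). Neither deviates — NE.
Both Parquet is not a NE: Lab A would switch to CSV (10 > 2).
No other cell survives both best-response checks, so there is 1 pure NE.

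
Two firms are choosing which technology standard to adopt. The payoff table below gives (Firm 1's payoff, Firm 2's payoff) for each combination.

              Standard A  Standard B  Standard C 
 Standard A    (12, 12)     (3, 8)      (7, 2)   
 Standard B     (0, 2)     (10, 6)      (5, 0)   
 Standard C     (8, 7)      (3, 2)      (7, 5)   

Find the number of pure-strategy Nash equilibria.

Both Standard A: Firm 1 gets 12 (best alternative 8); Firm 2 gets 12 (best alternative 8). Neither deviates — NE.
Both Standard B: Firm 1 gets 10 (best alternative 3); Firm 2 gets 6 (best alternative 2). Neither deviates — NE.
Both Standard C is not a NE: Firm 2 would switch to Standard A (7 > 5).
No other cell survives both best-response checks, so there are 2 pure NE.

2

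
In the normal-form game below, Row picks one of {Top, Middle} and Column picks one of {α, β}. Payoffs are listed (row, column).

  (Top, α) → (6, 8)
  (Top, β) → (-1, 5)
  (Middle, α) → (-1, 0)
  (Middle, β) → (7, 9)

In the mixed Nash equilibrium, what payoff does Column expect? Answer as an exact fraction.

6

Row mixes with probability p on Top, chosen so Column is indifferent: 8p + 0(1−p) = 5p + 9(1−p) gives p = 3/4.
Column's expected payoff is 8·3/4 + 0·1/4 = 6.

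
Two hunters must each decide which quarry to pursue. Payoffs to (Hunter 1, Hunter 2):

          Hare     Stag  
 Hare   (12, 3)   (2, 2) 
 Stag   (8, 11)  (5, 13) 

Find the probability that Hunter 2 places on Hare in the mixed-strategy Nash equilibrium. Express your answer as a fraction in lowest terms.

3/7

Hunter 2's mix q on Hare must make Hunter 1 indifferent between Hare and Stag.
Hunter 1's payoff from Hare: 12q + 2(1−q). From Stag: 8q + 5(1−q).
Set equal: 4q = 3(1−q) → q = 3/7.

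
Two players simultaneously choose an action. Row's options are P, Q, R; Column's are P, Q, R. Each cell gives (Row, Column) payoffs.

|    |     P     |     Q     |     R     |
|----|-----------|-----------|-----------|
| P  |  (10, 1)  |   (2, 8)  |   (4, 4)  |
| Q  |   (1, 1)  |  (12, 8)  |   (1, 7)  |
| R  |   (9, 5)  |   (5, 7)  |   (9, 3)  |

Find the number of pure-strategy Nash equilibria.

1

Both Q: Row gets 12 (best alternative 5); Column gets 8 (best alternative 7). Neither deviates — NE.
Both P is not a NE: Column would switch to Q (8 > 1).
No other cell survives both best-response checks, so there is 1 pure NE.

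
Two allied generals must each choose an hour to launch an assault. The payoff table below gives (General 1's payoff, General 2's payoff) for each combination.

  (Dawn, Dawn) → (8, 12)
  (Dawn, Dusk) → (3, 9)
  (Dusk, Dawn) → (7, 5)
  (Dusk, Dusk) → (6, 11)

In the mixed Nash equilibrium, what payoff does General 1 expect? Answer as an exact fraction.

27/4

General 2 mixes with probability q on Dawn, chosen so General 1 is indifferent: 8q + 3(1−q) = 7q + 6(1−q) gives q = 3/4.
General 1's expected payoff (from either row, since indifferent) is 8·3/4 + 3·1/4 = 27/4.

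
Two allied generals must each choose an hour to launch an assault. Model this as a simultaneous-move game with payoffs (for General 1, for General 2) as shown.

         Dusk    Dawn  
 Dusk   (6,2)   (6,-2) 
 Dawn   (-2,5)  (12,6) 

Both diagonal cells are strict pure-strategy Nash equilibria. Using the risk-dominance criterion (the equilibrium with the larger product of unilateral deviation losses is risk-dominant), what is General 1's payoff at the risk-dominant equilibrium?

6

At both Dusk: General 1 loses 6 − (-2) = 8 by deviating; General 2 loses 2 − (-2) = 4. Product = 8·4 = 32.
At both Dawn: General 1 loses 12 − 6 = 6 by deviating; General 2 loses 6 − 5 = 1. Product = 6·1 = 6.
32 > 6, so both Dusk is risk-dominant. General 1's payoff there is 6.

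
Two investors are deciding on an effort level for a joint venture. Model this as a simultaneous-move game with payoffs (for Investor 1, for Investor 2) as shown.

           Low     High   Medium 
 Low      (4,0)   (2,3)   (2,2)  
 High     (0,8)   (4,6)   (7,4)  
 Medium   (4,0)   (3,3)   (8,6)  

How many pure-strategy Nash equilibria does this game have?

Both Medium: Investor 1 gets 8 (best alternative 7); Investor 2 gets 6 (best alternative 3). Neither deviates — NE.
Both Low is not a NE: Investor 2 would switch to High (3 > 0).
No other cell survives both best-response checks, so there is 1 pure NE.

1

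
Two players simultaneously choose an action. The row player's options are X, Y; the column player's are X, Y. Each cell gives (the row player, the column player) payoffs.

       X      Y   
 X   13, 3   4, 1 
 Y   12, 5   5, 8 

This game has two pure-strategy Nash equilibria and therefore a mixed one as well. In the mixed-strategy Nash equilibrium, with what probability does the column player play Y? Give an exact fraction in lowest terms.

1/2

The column player's mix q on X must make the row player indifferent between X and Y.
The row player's payoff from X: 13q + 4(1−q). From Y: 12q + 5(1−q).
Set equal: 1q = 1(1−q) → q = 1/2.
Probability on Y is 1 − 1/2 = 1/2.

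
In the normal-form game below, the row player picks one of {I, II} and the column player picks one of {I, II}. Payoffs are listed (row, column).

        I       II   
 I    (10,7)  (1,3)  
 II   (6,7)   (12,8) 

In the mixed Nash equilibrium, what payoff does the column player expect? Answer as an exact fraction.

7

The row player mixes with probability p on I, chosen so the column player is indifferent: 7p + 7(1−p) = 3p + 8(1−p) gives p = 1/5.
The column player's expected payoff is 7·1/5 + 7·4/5 = 7.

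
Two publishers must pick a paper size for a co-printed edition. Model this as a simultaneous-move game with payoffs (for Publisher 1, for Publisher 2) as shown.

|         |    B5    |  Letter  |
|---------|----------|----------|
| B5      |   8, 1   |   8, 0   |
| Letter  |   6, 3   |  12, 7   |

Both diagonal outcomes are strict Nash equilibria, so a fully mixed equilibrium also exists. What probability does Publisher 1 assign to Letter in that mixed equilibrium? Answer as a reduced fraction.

Publisher 1's mix p on B5 must make Publisher 2 indifferent between B5 and Letter.
Publisher 2's payoff from B5: 1p + 3(1−p). From Letter: 0p + 7(1−p).
Set equal: 1p = 4(1−p) → p = 4/5.
Probability on Letter is 1 − 4/5 = 1/5.

1/5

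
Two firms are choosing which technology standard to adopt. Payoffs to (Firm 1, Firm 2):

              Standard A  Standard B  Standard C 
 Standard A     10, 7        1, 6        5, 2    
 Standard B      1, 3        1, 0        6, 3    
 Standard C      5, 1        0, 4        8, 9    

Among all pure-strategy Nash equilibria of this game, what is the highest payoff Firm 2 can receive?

Both Standard A is a pure NE (Firm 1: 10 ≥ 5; Firm 2: 7 ≥ 6). Firm 2 gets 7.
Both Standard C is a pure NE (Firm 1: 8 ≥ 6; Firm 2: 9 ≥ 4). Firm 2 gets 9.
Every other cell has a profitable deviation for at least one player. Highest of {7, 9} is 9.

9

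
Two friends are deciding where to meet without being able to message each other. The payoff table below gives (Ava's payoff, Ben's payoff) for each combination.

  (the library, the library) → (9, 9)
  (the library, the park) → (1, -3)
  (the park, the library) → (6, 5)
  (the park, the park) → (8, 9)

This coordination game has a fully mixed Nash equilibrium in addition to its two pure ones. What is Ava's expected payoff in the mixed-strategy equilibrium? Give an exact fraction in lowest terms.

33/5

Ben mixes with probability q on the library, chosen so Ava is indifferent: 9q + 1(1−q) = 6q + 8(1−q) gives q = 7/10.
Ava's expected payoff (from either row, since indifferent) is 9·7/10 + 1·3/10 = 33/5.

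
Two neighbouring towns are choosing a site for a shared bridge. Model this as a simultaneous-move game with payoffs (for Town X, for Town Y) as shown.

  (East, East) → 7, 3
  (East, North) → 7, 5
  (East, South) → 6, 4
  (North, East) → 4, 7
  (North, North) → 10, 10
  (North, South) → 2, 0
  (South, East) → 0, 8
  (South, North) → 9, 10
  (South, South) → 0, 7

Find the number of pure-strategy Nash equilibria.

1

Both North: Town X gets 10 (best alternative 9); Town Y gets 10 (best alternative 7). Neither deviates — NE.
Both East is not a NE: Town Y would switch to North (5 > 3).
No other cell survives both best-response checks, so there is 1 pure NE.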